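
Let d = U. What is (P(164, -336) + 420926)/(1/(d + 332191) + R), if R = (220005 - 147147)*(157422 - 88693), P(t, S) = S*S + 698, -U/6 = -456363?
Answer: 234453376840/2196391745935837 ≈ 0.00010674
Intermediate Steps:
U = 2738178 (U = -6*(-456363) = 2738178)
P(t, S) = 698 + S² (P(t, S) = S² + 698 = 698 + S²)
R = 5007457482 (R = 72858*68729 = 5007457482)
d = 2738178
(P(164, -336) + 420926)/(1/(d + 332191) + R) = ((698 + (-336)²) + 420926)/(1/(2738178 + 332191) + 5007457482) = ((698 + 112896) + 420926)/(1/3070369 + 5007457482) = (113594 + 420926)/(1/3070369 + 5007457482) = 534520/(15374742221550859/3070369) = 534520*(3070369/15374742221550859) = 234453376840/2196391745935837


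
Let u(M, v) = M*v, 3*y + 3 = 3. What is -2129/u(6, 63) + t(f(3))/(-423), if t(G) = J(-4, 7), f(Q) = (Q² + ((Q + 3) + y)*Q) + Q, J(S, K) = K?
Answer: -100357/17766 ≈ -5.6488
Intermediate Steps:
y = 0 (y = -1 + (⅓)*3 = -1 + 1 = 0)
f(Q) = Q + Q² + Q*(3 + Q) (f(Q) = (Q² + ((Q + 3) + 0)*Q) + Q = (Q² + ((3 + Q) + 0)*Q) + Q = (Q² + (3 + Q)*Q) + Q = (Q² + Q*(3 + Q)) + Q = Q + Q² + Q*(3 + Q))
t(G) = 7
-2129/u(6, 63) + t(f(3))/(-423) = -2129/(6*63) + 7/(-423) = -2129/378 + 7*(-1/423) = -2129*1/378 - 7/423 = -2129/378 - 7/423 = -100357/17766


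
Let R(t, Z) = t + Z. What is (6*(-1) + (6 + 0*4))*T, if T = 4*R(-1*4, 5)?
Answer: 0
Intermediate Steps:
R(t, Z) = Z + t
T = 4 (T = 4*(5 - 1*4) = 4*(5 - 4) = 4*1 = 4)
(6*(-1) + (6 + 0*4))*T = (6*(-1) + (6 + 0*4))*4 = (-6 + (6 + 0))*4 = (-6 + 6)*4 = 0*4 = 0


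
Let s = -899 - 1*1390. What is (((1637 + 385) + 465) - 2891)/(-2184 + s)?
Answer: 404/4473 ≈ 0.090320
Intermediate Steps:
s = -2289 (s = -899 - 1390 = -2289)
(((1637 + 385) + 465) - 2891)/(-2184 + s) = (((1637 + 385) + 465) - 2891)/(-2184 - 2289) = ((2022 + 465) - 2891)/(-4473) = (2487 - 2891)*(-1/4473) = -404*(-1/4473) = 404/4473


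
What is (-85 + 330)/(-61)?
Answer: -245/61 ≈ -4.0164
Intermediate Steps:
(-85 + 330)/(-61) = -1/61*245 = -245/61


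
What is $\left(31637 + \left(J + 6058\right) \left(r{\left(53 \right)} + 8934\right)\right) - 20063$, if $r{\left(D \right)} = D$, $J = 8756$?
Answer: $133144992$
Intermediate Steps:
$\left(31637 + \left(J + 6058\right) \left(r{\left(53 \right)} + 8934\right)\right) - 20063 = \left(31637 + \left(8756 + 6058\right) \left(53 + 8934\right)\right) - 20063 = \left(31637 + 14814 \cdot 8987\right) - 20063 = \left(31637 + 133133418\right) - 20063 = 133165055 - 20063 = 133144992$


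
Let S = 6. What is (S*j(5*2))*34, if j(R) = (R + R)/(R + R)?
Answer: 204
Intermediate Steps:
j(R) = 1 (j(R) = (2*R)/((2*R)) = (2*R)*(1/(2*R)) = 1)
(S*j(5*2))*34 = (6*1)*34 = 6*34 = 204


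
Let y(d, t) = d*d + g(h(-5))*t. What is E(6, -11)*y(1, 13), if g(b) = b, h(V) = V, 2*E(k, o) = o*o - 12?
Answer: -3488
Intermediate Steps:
E(k, o) = -6 + o**2/2 (E(k, o) = (o*o - 12)/2 = (o**2 - 12)/2 = (-12 + o**2)/2 = -6 + o**2/2)
y(d, t) = d**2 - 5*t (y(d, t) = d*d - 5*t = d**2 - 5*t)
E(6, -11)*y(1, 13) = (-6 + (1/2)*(-11)**2)*(1**2 - 5*13) = (-6 + (1/2)*121)*(1 - 65) = (-6 + 121/2)*(-64) = (109/2)*(-64) = -3488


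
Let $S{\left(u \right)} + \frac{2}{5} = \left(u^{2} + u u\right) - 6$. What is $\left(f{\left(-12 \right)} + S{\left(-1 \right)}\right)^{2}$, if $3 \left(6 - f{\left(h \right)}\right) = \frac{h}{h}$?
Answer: $\frac{361}{225} \approx 1.6044$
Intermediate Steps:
$f{\left(h \right)} = \frac{17}{3}$ ($f{\left(h \right)} = 6 - \frac{h \frac{1}{h}}{3} = 6 - \frac{1}{3} = \frac{17}{3}$)
$S{\left(u \right)} = - \frac{32}{5} + 2 u^{2}$ ($S{\left(u \right)} = - \frac{2}{5} - \left(6 - u^{2} - u u\right) = - \frac{2}{5} + \left(\left(u^{2} + u^{2}\right) - 6\right) = - \frac{2}{5} + \left(2 u^{2} - 6\right) = - \frac{2}{5} + \left(-6 + 2 u^{2}\right) = - \frac{32}{5} + 2 u^{2}$)
$\left(f{\left(-12 \right)} + S{\left(-1 \right)}\right)^{2} = \left(\frac{17}{3} - \left(\frac{32}{5} - 2 \left(-1\right)^{2}\right)\right)^{2} = \left(\frac{17}{3} + \left(- \frac{32}{5} + 2 \cdot 1\right)\right)^{2} = \left(\frac{17}{3} + \left(- \frac{32}{5} + 2\right)\right)^{2} = \left(\frac{17}{3} - \frac{22}{5}\right)^{2} = \left(\frac{19}{15}\right)^{2} = \frac{361}{225}$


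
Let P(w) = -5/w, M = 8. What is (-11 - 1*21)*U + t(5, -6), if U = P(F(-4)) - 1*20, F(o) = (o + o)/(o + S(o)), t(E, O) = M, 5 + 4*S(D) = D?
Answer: 773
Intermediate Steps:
S(D) = -5/4 + D/4
t(E, O) = 8
F(o) = 2*o/(-5/4 + 5*o/4) (F(o) = (o + o)/(o + (-5/4 + o/4)) = (2*o)/(-5/4 + 5*o/4) = 2*o/(-5/4 + 5*o/4))
U = -765/32 (U = -5/((8/5)*(-4)/(-1 - 4)) - 1*20 = -5/((8/5)*(-4)/(-5)) - 20 = -5/((8/5)*(-4)*(-⅕)) - 20 = -5/32/25 - 20 = -5*25/32 - 20 = -125/32 - 20 = -765/32 ≈ -23.906)
(-11 - 1*21)*U + t(5, -6) = (-11 - 1*21)*(-765/32) + 8 = (-11 - 21)*(-765/32) + 8 = -32*(-765/32) + 8 = 765 + 8 = 773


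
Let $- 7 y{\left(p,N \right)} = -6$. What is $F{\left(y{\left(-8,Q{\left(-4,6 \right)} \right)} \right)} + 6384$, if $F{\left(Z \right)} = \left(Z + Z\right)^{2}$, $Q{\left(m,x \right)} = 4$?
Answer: $\frac{312960}{49} \approx 6386.9$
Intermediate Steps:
$y{\left(p,N \right)} = \frac{6}{7}$ ($y{\left(p,N \right)} = \left(- \frac{1}{7}\right) \left(-6\right) = \frac{6}{7}$)
$F{\left(Z \right)} = 4 Z^{2}$ ($F{\left(Z \right)} = \left(2 Z\right)^{2} = 4 Z^{2}$)
$F{\left(y{\left(-8,Q{\left(-4,6 \right)} \right)} \right)} + 6384 = 4 \left(\frac{6}{7}\right)^{2} + 6384 = 4 \cdot \frac{36}{49} + 6384 = \frac{144}{49} + 6384 = \frac{312960}{49}$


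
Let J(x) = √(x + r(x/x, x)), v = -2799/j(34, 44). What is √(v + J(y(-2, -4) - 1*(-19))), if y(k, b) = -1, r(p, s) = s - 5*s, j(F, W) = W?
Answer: √(-30789 + 1452*I*√6)/22 ≈ 0.45991 + 7.9891*I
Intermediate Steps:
r(p, s) = -4*s
v = -2799/44 ≈ -63.614
J(x) = √3*√(-x) (J(x) = √(x - 4*x) = √(-3*x) = √3*√(-x))
√(v + J(y(-2, -4) - 1*(-19))) = √(-2799/44 + √3*√(-(-1 - 1*(-19)))) = √(-2799/44 + √3*√(-(-1 + 19))) = √(-2799/44 + √3*√(-1*18)) = √(-2799/44 + √3*√(-18)) = √(-2799/44 + √3*(3*I*√2)) = √(-2799/44 + 3*I*√6)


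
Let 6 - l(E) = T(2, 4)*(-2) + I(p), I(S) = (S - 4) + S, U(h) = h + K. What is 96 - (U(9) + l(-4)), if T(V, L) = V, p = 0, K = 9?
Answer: 64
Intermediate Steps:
U(h) = 9 + h (U(h) = h + 9 = 9 + h)
I(S) = -4 + 2*S (I(S) = (-4 + S) + S = -4 + 2*S)
l(E) = 14 (l(E) = 6 - (2*(-2) + (-4 + 2*0)) = 6 - (-4 + (-4 + 0)) = 6 - (-4 - 4) = 6 - 1*(-8) = 6 + 8 = 14)
96 - (U(9) + l(-4)) = 96 - ((9 + 9) + 14) = 96 - (18 + 14) = 96 - 1*32 = 96 - 32 = 64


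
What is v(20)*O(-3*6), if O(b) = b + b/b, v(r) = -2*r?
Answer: 680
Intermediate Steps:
O(b) = 1 + b (O(b) = b + 1 = 1 + b)
v(20)*O(-3*6) = (-2*20)*(1 - 3*6) = -40*(1 - 18) = -40*(-17) = 680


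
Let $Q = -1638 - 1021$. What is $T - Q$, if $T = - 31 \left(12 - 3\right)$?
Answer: $2380$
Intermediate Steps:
$T = -279$ ($T = \left(-31\right) 9 = -279$)
$Q = -2659$ ($Q = -1638 - 1021 = -2659$)
$T - Q = -279 - -2659 = -279 + 2659 = 2380$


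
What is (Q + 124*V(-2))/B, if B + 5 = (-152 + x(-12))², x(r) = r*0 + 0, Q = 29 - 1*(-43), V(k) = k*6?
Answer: -1416/23099 ≈ -0.061301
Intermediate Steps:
V(k) = 6*k
Q = 72 (Q = 29 + 43 = 72)
x(r) = 0 (x(r) = 0 + 0 = 0)
B = 23099 (B = -5 + (-152 + 0)² = -5 + (-152)² = -5 + 23104 = 23099)
(Q + 124*V(-2))/B = (72 + 124*(6*(-2)))/23099 = (72 + 124*(-12))*(1/23099) = (72 - 1488)*(1/23099) = -1416*1/23099 = -1416/23099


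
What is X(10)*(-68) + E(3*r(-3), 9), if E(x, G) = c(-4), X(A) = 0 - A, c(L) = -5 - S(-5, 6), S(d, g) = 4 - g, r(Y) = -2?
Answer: 677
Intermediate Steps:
c(L) = -3 (c(L) = -5 - (4 - 1*6) = -5 - (4 - 6) = -5 - 1*(-2) = -5 + 2 = -3)
X(A) = -A
E(x, G) = -3
X(10)*(-68) + E(3*r(-3), 9) = -1*10*(-68) - 3 = -10*(-68) - 3 = 680 - 3 = 677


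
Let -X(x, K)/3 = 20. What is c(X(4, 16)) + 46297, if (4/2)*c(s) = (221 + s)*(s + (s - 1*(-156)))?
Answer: 49195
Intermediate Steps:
X(x, K) = -60 (X(x, K) = -3*20 = -60)
c(s) = (156 + 2*s)*(221 + s)/2 (c(s) = ((221 + s)*(s + (s - 1*(-156))))/2 = ((221 + s)*(s + (s + 156)))/2 = ((221 + s)*(s + (156 + s)))/2 = ((221 + s)*(156 + 2*s))/2 = ((156 + 2*s)*(221 + s))/2 = (156 + 2*s)*(221 + s)/2)
c(X(4, 16)) + 46297 = (17238 + (-60)² + 299*(-60)) + 46297 = (17238 + 3600 - 17940) + 46297 = 2898 + 46297 = 49195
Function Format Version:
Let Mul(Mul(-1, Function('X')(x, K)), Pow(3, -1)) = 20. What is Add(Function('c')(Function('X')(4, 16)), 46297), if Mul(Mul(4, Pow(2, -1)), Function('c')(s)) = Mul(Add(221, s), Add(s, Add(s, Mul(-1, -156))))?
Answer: 49195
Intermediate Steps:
Function('X')(x, K) = -60 (Function('X')(x, K) = Mul(-3, 20) = -60)
Function('c')(s) = Mul(Rational(1, 2), Add(156, Mul(2, s)), Add(221, s)) (Function('c')(s) = Mul(Rational(1, 2), Mul(Add(221, s), Add(s, Add(s, Mul(-1, -156))))) = Mul(Rational(1, 2), Mul(Add(221, s), Add(s, Add(s, 156)))) = Mul(Rational(1, 2), Mul(Add(221, s), Add(s, Add(156, s)))) = Mul(Rational(1, 2), Mul(Add(221, s), Add(156, Mul(2, s)))) = Mul(Rational(1, 2), Mul(Add(156, Mul(2, s)), Add(221, s))) = Mul(Rational(1, 2), Add(156, Mul(2, s)), Add(221, s)))
Add(Function('c')(Function('X')(4, 16)), 46297) = Add(Add(17238, Pow(-60, 2), Mul(299, -60)), 46297) = Add(Add(17238, 3600, -17940), 46297) = Add(2898, 46297) = 49195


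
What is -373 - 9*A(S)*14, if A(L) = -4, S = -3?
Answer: 131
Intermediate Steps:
-373 - 9*A(S)*14 = -373 - 9*(-4)*14 = -373 + 36*14 = -373 + 504 = 131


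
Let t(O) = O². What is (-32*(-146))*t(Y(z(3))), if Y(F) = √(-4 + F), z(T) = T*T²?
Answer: 107456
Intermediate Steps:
z(T) = T³
(-32*(-146))*t(Y(z(3))) = (-32*(-146))*(√(-4 + 3³))² = 4672*(√(-4 + 27))² = 4672*(√23)² = 4672*23 = 107456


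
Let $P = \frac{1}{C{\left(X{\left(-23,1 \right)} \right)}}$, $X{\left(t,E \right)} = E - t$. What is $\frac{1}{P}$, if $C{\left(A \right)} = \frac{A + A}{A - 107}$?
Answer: $- \frac{48}{83} \approx -0.57831$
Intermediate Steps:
$C{\left(A \right)} = \frac{2 A}{-107 + A}$
$P = - \frac{83}{48}$ ($P = \frac{1}{2 \left(1 - -23\right) \frac{1}{-107 + \left(1 - -23\right)}} = \frac{1}{2 \left(1 + 23\right) \frac{1}{-107 + \left(1 + 23\right)}} = \frac{1}{2 \cdot 24 \frac{1}{-107 + 24}} = \frac{1}{2 \cdot 24 \frac{1}{-83}} = \frac{1}{2 \cdot 24 \left(- \frac{1}{83}\right)} = \frac{1}{- \frac{48}{83}} = - \frac{83}{48} \approx -1.7292$)
$\frac{1}{P} = \frac{1}{- \frac{83}{48}} = - \frac{48}{83}$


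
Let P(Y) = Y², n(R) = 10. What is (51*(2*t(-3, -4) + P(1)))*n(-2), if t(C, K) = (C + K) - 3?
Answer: -9690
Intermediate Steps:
t(C, K) = -3 + C + K
(51*(2*t(-3, -4) + P(1)))*n(-2) = (51*(2*(-3 - 3 - 4) + 1²))*10 = (51*(2*(-10) + 1))*10 = (51*(-20 + 1))*10 = (51*(-19))*10 = -969*10 = -9690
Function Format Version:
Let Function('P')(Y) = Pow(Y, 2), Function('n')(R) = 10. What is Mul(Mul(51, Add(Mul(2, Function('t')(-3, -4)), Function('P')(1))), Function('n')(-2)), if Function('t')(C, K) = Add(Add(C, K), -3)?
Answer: -9690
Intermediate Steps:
Function('t')(C, K) = Add(-3, C, K)
Mul(Mul(51, Add(Mul(2, Function('t')(-3, -4)), Function('P')(1))), Function('n')(-2)) = Mul(Mul(51, Add(Mul(2, Add(-3, -3, -4)), Pow(1, 2))), 10) = Mul(Mul(51, Add(Mul(2, -10), 1)), 10) = Mul(Mul(51, Add(-20, 1)), 10) = Mul(Mul(51, -19), 10) = Mul(-969, 10) = -9690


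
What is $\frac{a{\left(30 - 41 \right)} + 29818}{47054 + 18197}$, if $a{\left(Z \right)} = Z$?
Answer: $\frac{29807}{65251} \approx 0.45681$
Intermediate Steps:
$\frac{a{\left(30 - 41 \right)} + 29818}{47054 + 18197} = \frac{\left(30 - 41\right) + 29818}{47054 + 18197} = \frac{-11 + 29818}{65251} = 29807 \cdot \frac{1}{65251} = \frac{29807}{65251}$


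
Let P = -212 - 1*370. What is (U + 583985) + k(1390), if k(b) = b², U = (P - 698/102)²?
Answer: 7446198046/2601 ≈ 2.8628e+6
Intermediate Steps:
P = -582 (P = -212 - 370 = -582)
U = 901860961/2601 (U = (-582 - 698/102)² = (-582 - 698*1/102)² = (-582 - 349/51)² = (-30031/51)² = 901860961/2601 ≈ 3.4674e+5)
(U + 583985) + k(1390) = (901860961/2601 + 583985) + 1390² = 2420805946/2601 + 1932100 = 7446198046/2601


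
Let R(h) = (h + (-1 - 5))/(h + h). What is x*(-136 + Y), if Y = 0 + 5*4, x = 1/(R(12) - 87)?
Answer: 464/347 ≈ 1.3372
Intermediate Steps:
R(h) = (-6 + h)/(2*h) (R(h) = (h - 6)/((2*h)) = (-6 + h)*(1/(2*h)) = (-6 + h)/(2*h))
x = -4/347 (x = 1/((1/2)*(-6 + 12)/12 - 87) = 1/((1/2)*(1/12)*6 - 87) = 1/(1/4 - 87) = 1/(-347/4) = -4/347 ≈ -0.011527)
Y = 20 (Y = 0 + 20 = 20)
x*(-136 + Y) = -4*(-136 + 20)/347 = -4/347*(-116) = 464/347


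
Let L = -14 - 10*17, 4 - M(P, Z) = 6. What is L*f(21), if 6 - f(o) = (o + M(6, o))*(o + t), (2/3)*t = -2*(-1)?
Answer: 82800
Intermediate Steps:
t = 3 (t = 3*(-2*(-1))/2 = (3/2)*2 = 3)
M(P, Z) = -2 (M(P, Z) = 4 - 1*6 = 4 - 6 = -2)
f(o) = 6 - (-2 + o)*(3 + o) (f(o) = 6 - (o - 2)*(o + 3) = 6 - (-2 + o)*(3 + o))
L = -184 (L = -14 - 170 = -184)
L*f(21) = -184*(12 - 1*21 - 1*21²) = -184*(12 - 21 - 1*441) = -184*(12 - 21 - 441) = -184*(-450) = 82800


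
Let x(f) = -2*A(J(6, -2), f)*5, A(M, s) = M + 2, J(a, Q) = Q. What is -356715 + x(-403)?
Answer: -356715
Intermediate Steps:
A(M, s) = 2 + M
x(f) = 0 (x(f) = -2*(2 - 2)*5 = -2*0*5 = 0*5 = 0)
-356715 + x(-403) = -356715 + 0 = -356715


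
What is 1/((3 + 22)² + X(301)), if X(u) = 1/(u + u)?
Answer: 602/376251 ≈ 0.0016000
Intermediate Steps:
X(u) = 1/(2*u)
1/((3 + 22)² + X(301)) = 1/((3 + 22)² + (½)/301) = 1/(25² + (½)*(1/301)) = 1/(625 + 1/602) = 1/(376251/602) = 602/376251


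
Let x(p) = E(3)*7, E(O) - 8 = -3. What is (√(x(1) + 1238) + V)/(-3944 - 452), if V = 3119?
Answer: -3119/4396 - √1273/4396 ≈ -0.71762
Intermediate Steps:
E(O) = 5 (E(O) = 8 - 3 = 5)
x(p) = 35 (x(p) = 5*7 = 35)
(√(x(1) + 1238) + V)/(-3944 - 452) = (√(35 + 1238) + 3119)/(-3944 - 452) = (√1273 + 3119)/(-4396) = (3119 + √1273)*(-1/4396) = -3119/4396 - √1273/4396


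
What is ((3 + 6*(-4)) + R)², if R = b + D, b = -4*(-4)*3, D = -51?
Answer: 576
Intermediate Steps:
b = 48 (b = 16*3 = 48)
R = -3 (R = 48 - 51 = -3)
((3 + 6*(-4)) + R)² = ((3 + 6*(-4)) - 3)² = ((3 - 24) - 3)² = (-21 - 3)² = (-24)² = 576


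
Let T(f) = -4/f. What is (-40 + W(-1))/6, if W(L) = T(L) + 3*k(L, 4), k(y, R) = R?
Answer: -4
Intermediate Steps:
W(L) = 12 - 4/L (W(L) = -4/L + 3*4 = -4/L + 12 = 12 - 4/L)
(-40 + W(-1))/6 = (-40 + (12 - 4/(-1)))/6 = (-40 + (12 - 4*(-1)))/6 = (-40 + (12 + 4))/6 = (-40 + 16)/6 = (⅙)*(-24) = -4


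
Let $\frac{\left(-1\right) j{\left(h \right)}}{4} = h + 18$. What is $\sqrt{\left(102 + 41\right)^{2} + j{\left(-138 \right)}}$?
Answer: $\sqrt{20929} \approx 144.67$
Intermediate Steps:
$j{\left(h \right)} = -72 - 4 h$ ($j{\left(h \right)} = - 4 \left(h + 18\right) = - 4 \left(18 + h\right) = -72 - 4 h$)
$\sqrt{\left(102 + 41\right)^{2} + j{\left(-138 \right)}} = \sqrt{\left(102 + 41\right)^{2} - -480} = \sqrt{143^{2} + \left(-72 + 552\right)} = \sqrt{20449 + 480} = \sqrt{20929}$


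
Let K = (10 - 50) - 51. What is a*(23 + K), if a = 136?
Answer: -9248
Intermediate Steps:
K = -91 (K = -40 - 51 = -91)
a*(23 + K) = 136*(23 - 91) = 136*(-68) = -9248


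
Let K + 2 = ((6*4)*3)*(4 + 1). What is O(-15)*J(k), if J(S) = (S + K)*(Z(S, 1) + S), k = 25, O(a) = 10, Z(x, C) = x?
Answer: 191500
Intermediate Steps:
K = 358 (K = -2 + ((6*4)*3)*(4 + 1) = -2 + (24*3)*5 = -2 + 72*5 = -2 + 360 = 358)
J(S) = 2*S*(358 + S) (J(S) = (S + 358)*(S + S) = (358 + S)*(2*S) = 2*S*(358 + S))
O(-15)*J(k) = 10*(2*25*(358 + 25)) = 10*(2*25*383) = 10*19150 = 191500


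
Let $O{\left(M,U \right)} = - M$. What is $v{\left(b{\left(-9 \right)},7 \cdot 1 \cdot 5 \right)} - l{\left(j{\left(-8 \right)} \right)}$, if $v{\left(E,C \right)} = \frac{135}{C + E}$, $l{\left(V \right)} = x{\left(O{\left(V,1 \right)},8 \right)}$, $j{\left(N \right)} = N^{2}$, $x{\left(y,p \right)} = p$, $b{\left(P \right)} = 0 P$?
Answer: $- \frac{29}{7} \approx -4.1429$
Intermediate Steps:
$b{\left(P \right)} = 0$
$l{\left(V \right)} = 8$
$v{\left(b{\left(-9 \right)},7 \cdot 1 \cdot 5 \right)} - l{\left(j{\left(-8 \right)} \right)} = \frac{135}{7 \cdot 1 \cdot 5 + 0} - 8 = \frac{135}{7 \cdot 5 + 0} - 8 = \frac{135}{35 + 0} - 8 = \frac{135}{35} - 8 = 135 \cdot \frac{1}{35} - 8 = \frac{27}{7} - 8 = - \frac{29}{7}$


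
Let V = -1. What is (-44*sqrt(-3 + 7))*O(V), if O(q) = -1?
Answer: 88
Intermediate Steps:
(-44*sqrt(-3 + 7))*O(V) = -44*sqrt(-3 + 7)*(-1) = -44*sqrt(4)*(-1) = -44*2*(-1) = -88*(-1) = 88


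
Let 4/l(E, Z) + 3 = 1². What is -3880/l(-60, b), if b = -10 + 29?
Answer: 1940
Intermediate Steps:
b = 19
l(E, Z) = -2 (l(E, Z) = 4/(-3 + 1²) = 4/(-3 + 1) = 4/(-2) = 4*(-½) = -2)
-3880/l(-60, b) = -3880/(-2) = -3880*(-½) = 1940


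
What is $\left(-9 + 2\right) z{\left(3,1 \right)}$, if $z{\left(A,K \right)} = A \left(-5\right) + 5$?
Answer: $70$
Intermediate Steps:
$z{\left(A,K \right)} = 5 - 5 A$ ($z{\left(A,K \right)} = - 5 A + 5 = 5 - 5 A$)
$\left(-9 + 2\right) z{\left(3,1 \right)} = \left(-9 + 2\right) \left(5 - 15\right) = - 7 \left(5 - 15\right) = \left(-7\right) \left(-10\right) = 70$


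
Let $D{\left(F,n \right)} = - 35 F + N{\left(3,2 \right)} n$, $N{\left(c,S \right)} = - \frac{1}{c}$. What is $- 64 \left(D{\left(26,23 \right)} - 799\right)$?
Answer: $\frac{329600}{3} \approx 1.0987 \cdot 10^{5}$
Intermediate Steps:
$D{\left(F,n \right)} = - 35 F - \frac{n}{3}$ ($D{\left(F,n \right)} = - 35 F + - \frac{1}{3} n = - 35 F + \left(-1\right) \frac{1}{3} n = - 35 F - \frac{n}{3}$)
$- 64 \left(D{\left(26,23 \right)} - 799\right) = - 64 \left(\left(\left(-35\right) 26 - \frac{23}{3}\right) - 799\right) = - 64 \left(\left(-910 - \frac{23}{3}\right) - 799\right) = - 64 \left(- \frac{2753}{3} - 799\right) = \left(-64\right) \left(- \frac{5150}{3}\right) = \frac{329600}{3}$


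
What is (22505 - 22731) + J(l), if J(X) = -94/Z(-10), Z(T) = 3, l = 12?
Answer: -772/3 ≈ -257.33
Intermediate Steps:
J(X) = -94/3
(22505 - 22731) + J(l) = (22505 - 22731) - 94/3 = -226 - 94/3 = -772/3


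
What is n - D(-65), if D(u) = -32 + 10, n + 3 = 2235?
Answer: 2254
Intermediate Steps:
n = 2232 (n = -3 + 2235 = 2232)
D(u) = -22
n - D(-65) = 2232 - 1*(-22) = 2232 + 22 = 2254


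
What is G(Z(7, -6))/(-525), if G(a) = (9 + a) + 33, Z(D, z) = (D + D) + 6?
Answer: -62/525 ≈ -0.11810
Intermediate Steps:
Z(D, z) = 6 + 2*D (Z(D, z) = 2*D + 6 = 6 + 2*D)
G(a) = 42 + a
G(Z(7, -6))/(-525) = (42 + (6 + 2*7))/(-525) = (42 + (6 + 14))*(-1/525) = (42 + 20)*(-1/525) = 62*(-1/525) = -62/525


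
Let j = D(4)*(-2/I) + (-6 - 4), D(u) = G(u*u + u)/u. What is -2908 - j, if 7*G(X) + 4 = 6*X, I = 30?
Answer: -304261/105 ≈ -2897.7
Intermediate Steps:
G(X) = -4/7 + 6*X/7 (G(X) = -4/7 + (6*X)/7 = -4/7 + 6*X/7)
D(u) = (-4/7 + 6*u/7 + 6*u²/7)/u (D(u) = (-4/7 + 6*(u*u + u)/7)/u = (-4/7 + 6*(u² + u)/7)/u = (-4/7 + 6*(u + u²)/7)/u = (-4/7 + (6*u/7 + 6*u²/7))/u = (-4/7 + 6*u/7 + 6*u²/7)/u)
j = -1079/105 (j = ((2/7)*(-2 + 3*4*(1 + 4))/4)*(-2/30) + (-6 - 4) = ((2/7)*(¼)*(-2 + 3*4*5))*(-2*1/30) - 10 = ((2/7)*(¼)*(-2 + 60))*(-1/15) - 10 = ((2/7)*(¼)*58)*(-1/15) - 10 = (29/7)*(-1/15) - 10 = -29/105 - 10 = -1079/105 ≈ -10.276)
-2908 - j = -2908 - 1*(-1079/105) = -2908 + 1079/105 = -304261/105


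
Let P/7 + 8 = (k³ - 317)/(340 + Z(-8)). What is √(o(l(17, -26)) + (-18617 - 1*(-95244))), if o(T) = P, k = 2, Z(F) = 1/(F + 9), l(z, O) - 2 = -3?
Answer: 2*√2225753717/341 ≈ 276.70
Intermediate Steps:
l(z, O) = -1 (l(z, O) = 2 - 3 = -1)
Z(F) = 1/(9 + F)
P = -21259/341 (P = -56 + 7*((2³ - 317)/(340 + 1/(9 - 8))) = -56 + 7*((8 - 317)/(340 + 1/1)) = -56 + 7*(-309/(340 + 1)) = -56 + 7*(-309/341) = -56 - 2163/341 = -21259/341 ≈ -62.343)
o(T) = -21259/341
√(o(l(17, -26)) + (-18617 - 1*(-95244))) = √(-21259/341 + (-18617 - 1*(-95244))) = √(-21259/341 + (-18617 + 95244)) = √(-21259/341 + 76627) = √(26108548/341) = 2*√2225753717/341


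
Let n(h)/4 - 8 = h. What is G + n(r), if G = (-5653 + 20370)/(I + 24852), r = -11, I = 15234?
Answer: -466315/40086 ≈ -11.633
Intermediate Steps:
n(h) = 32 + 4*h
G = 14717/40086 (G = (-5653 + 20370)/(15234 + 24852) = 14717/40086 ≈ 0.36714)
G + n(r) = 14717/40086 + (32 + 4*(-11)) = 14717/40086 + (32 - 44) = 14717/40086 - 12 = -466315/40086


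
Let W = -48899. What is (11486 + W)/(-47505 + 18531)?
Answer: 12471/9658 ≈ 1.2913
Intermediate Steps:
(11486 + W)/(-47505 + 18531) = (11486 - 48899)/(-47505 + 18531) = -37413/(-28974) = -37413*(-1/28974) = 12471/9658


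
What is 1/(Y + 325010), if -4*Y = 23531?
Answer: 4/1276509 ≈ 3.1335e-6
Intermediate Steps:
Y = -23531/4 (Y = -1/4*23531 = -23531/4 ≈ -5882.8)
1/(Y + 325010) = 1/(-23531/4 + 325010) = 1/(1276509/4) = 4/1276509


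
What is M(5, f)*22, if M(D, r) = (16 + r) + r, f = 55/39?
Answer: 16148/39 ≈ 414.05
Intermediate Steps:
f = 55/39 (f = 55*(1/39) = 55/39 ≈ 1.4103)
M(D, r) = 16 + 2*r
M(5, f)*22 = (16 + 2*(55/39))*22 = (16 + 110/39)*22 = (734/39)*22 = 16148/39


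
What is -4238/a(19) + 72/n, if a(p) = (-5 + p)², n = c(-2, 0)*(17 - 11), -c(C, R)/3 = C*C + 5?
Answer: -19463/882 ≈ -22.067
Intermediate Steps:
c(C, R) = -15 - 3*C² (c(C, R) = -3*(C*C + 5) = -3*(C² + 5) = -3*(5 + C²) = -15 - 3*C²)
n = -162 (n = (-15 - 3*(-2)²)*(17 - 11) = (-15 - 3*4)*6 = (-15 - 12)*6 = -27*6 = -162)
-4238/a(19) + 72/n = -4238/(-5 + 19)² + 72/(-162) = -4238/(14²) + 72*(-1/162) = -4238/196 - 4/9 = -4238*1/196 - 4/9 = -2119/98 - 4/9 = -19463/882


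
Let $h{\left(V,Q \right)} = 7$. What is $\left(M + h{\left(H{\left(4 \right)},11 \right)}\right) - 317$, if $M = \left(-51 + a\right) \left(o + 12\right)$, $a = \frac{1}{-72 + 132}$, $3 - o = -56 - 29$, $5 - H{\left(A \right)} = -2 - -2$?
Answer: $- \frac{16225}{3} \approx -5408.3$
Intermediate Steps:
$H{\left(A \right)} = 5$ ($H{\left(A \right)} = 5 - \left(-2 - -2\right) = 5 - \left(-2 + 2\right) = 5 - 0 = 5 + 0 = 5$)
$o = 88$ ($o = 3 - \left(-56 - 29\right) = 3 - -85 = 3 + 85 = 88$)
$a = \frac{1}{60} \approx 0.016667$
$M = - \frac{15295}{3}$ ($M = \left(-51 + \frac{1}{60}\right) \left(88 + 12\right) = \left(- \frac{3059}{60}\right) 100 = - \frac{15295}{3} \approx -5098.3$)
$\left(M + h{\left(H{\left(4 \right)},11 \right)}\right) - 317 = \left(- \frac{15295}{3} + 7\right) - 317 = - \frac{15274}{3} - 317 = - \frac{16225}{3}$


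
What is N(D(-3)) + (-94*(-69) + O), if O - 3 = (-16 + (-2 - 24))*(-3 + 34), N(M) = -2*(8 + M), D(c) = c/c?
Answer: 5169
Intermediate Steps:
D(c) = 1
N(M) = -16 - 2*M
O = -1299 (O = 3 + (-16 + (-2 - 24))*(-3 + 34) = 3 + (-16 - 26)*31 = 3 - 42*31 = 3 - 1302 = -1299)
N(D(-3)) + (-94*(-69) + O) = (-16 - 2*1) + (-94*(-69) - 1299) = (-16 - 2) + (6486 - 1299) = -18 + 5187 = 5169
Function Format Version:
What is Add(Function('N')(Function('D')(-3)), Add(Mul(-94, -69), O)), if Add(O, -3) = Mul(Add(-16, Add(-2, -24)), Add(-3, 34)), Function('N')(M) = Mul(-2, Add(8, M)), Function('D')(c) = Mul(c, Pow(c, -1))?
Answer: 5169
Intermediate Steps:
Function('D')(c) = 1
Function('N')(M) = Add(-16, Mul(-2, M))
O = -1299 (O = Add(3, Mul(Add(-16, Add(-2, -24)), Add(-3, 34))) = Add(3, Mul(Add(-16, -26), 31)) = Add(3, Mul(-42, 31)) = Add(3, -1302) = -1299)
Add(Function('N')(Function('D')(-3)), Add(Mul(-94, -69), O)) = Add(Add(-16, Mul(-2, 1)), Add(Mul(-94, -69), -1299)) = Add(Add(-16, -2), Add(6486, -1299)) = Add(-18, 5187) = 5169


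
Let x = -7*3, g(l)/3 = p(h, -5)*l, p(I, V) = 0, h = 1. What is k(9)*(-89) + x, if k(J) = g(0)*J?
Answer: -21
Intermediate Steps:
g(l) = 0 (g(l) = 3*(0*l) = 3*0 = 0)
k(J) = 0 (k(J) = 0*J = 0)
x = -21
k(9)*(-89) + x = 0*(-89) - 21 = 0 - 21 = -21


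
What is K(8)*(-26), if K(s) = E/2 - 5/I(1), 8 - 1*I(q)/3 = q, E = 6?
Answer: -1508/21 ≈ -71.810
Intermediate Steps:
I(q) = 24 - 3*q
K(s) = 58/21 (K(s) = 6/2 - 5/(24 - 3*1) = 6*(1/2) - 5/(24 - 3) = 3 - 5/21 = 58/21)
K(8)*(-26) = (58/21)*(-26) = -1508/21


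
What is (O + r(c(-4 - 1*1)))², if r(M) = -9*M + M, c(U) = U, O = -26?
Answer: 196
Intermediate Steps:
r(M) = -8*M
(O + r(c(-4 - 1*1)))² = (-26 - 8*(-4 - 1*1))² = (-26 - 8*(-4 - 1))² = (-26 - 8*(-5))² = (-26 + 40)² = 14² = 196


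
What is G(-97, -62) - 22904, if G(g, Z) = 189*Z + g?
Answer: -34719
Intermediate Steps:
G(g, Z) = g + 189*Z
G(-97, -62) - 22904 = (-97 + 189*(-62)) - 22904 = (-97 - 11718) - 22904 = -11815 - 22904 = -34719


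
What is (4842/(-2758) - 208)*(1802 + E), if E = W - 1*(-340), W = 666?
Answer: -812222424/1379 ≈ -5.8899e+5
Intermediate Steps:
E = 1006 (E = 666 - 1*(-340) = 666 + 340 = 1006)
(4842/(-2758) - 208)*(1802 + E) = (4842/(-2758) - 208)*(1802 + 1006) = (4842*(-1/2758) - 208)*2808 = (-2421/1379 - 208)*2808 = -289253/1379*2808 = -812222424/1379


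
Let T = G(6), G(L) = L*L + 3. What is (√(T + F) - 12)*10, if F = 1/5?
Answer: -120 + 28*√5 ≈ -57.390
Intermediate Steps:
G(L) = 3 + L² (G(L) = L² + 3 = 3 + L²)
T = 39 (T = 3 + 6² = 3 + 36 = 39)
F = ⅕ ≈ 0.20000
(√(T + F) - 12)*10 = (√(39 + ⅕) - 12)*10 = (√(196/5) - 12)*10 = (14*√5/5 - 12)*10 = (-12 + 14*√5/5)*10 = -120 + 28*√5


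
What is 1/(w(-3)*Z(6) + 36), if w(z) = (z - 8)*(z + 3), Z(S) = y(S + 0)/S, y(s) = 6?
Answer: 1/36 ≈ 0.027778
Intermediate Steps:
Z(S) = 6/S
w(z) = (-8 + z)*(3 + z)
1/(w(-3)*Z(6) + 36) = 1/((-24 + (-3)² - 5*(-3))*(6/6) + 36) = 1/((-24 + 9 + 15)*(6*(⅙)) + 36) = 1/(0*1 + 36) = 1/(0 + 36) = 1/36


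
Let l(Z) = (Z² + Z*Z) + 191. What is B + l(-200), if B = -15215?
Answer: 64976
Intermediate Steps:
l(Z) = 191 + 2*Z² (l(Z) = (Z² + Z²) + 191 = 2*Z² + 191 = 191 + 2*Z²)
B + l(-200) = -15215 + (191 + 2*(-200)²) = -15215 + (191 + 2*40000) = -15215 + (191 + 80000) = -15215 + 80191 = 64976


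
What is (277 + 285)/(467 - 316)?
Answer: 562/151 ≈ 3.7219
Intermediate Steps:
(277 + 285)/(467 - 316) = 562/151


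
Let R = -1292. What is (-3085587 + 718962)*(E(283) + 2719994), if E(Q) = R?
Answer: -6434148120750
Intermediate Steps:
E(Q) = -1292
(-3085587 + 718962)*(E(283) + 2719994) = (-3085587 + 718962)*(-1292 + 2719994) = -2366625*2718702 = -6434148120750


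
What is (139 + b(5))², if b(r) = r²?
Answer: 26896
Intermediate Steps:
(139 + b(5))² = (139 + 5²)² = (139 + 25)² = 164² = 26896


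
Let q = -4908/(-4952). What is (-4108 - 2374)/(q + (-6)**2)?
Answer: -8024716/45795 ≈ -175.23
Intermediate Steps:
q = 1227/1238 (q = -4908*(-1/4952) = 1227/1238 ≈ 0.99111)
(-4108 - 2374)/(q + (-6)**2) = (-4108 - 2374)/(1227/1238 + (-6)**2) = -6482/(1227/1238 + 36) = -6482/45795/1238 = -6482*1238/45795 = -8024716/45795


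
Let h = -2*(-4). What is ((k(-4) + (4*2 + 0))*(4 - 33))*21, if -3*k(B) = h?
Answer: -3248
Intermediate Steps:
h = 8
k(B) = -8/3 (k(B) = -⅓*8 = -8/3)
((k(-4) + (4*2 + 0))*(4 - 33))*21 = ((-8/3 + (4*2 + 0))*(4 - 33))*21 = ((-8/3 + (8 + 0))*(-29))*21 = ((-8/3 + 8)*(-29))*21 = ((16/3)*(-29))*21 = -464/3*21 = -3248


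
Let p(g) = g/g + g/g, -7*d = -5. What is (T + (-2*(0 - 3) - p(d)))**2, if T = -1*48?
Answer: 1936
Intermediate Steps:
d = 5/7 (d = -1/7*(-5) = 5/7 ≈ 0.71429)
p(g) = 2 (p(g) = 1 + 1 = 2)
T = -48
(T + (-2*(0 - 3) - p(d)))**2 = (-48 + (-2*(0 - 3) - 1*2))**2 = (-48 + (-2*(-3) - 2))**2 = (-48 + (6 - 2))**2 = (-48 + 4)**2 = (-44)**2 = 1936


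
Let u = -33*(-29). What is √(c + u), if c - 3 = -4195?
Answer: I*√3235 ≈ 56.877*I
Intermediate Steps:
c = -4192 (c = 3 - 4195 = -4192)
u = 957
√(c + u) = √(-4192 + 957) = √(-3235) = I*√3235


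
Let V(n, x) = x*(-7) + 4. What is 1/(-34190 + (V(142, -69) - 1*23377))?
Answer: -1/57080 ≈ -1.7519e-5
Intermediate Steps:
V(n, x) = 4 - 7*x (V(n, x) = -7*x + 4 = 4 - 7*x)
1/(-34190 + (V(142, -69) - 1*23377)) = 1/(-34190 + ((4 - 7*(-69)) - 1*23377)) = 1/(-34190 + ((4 + 483) - 23377)) = 1/(-34190 + (487 - 23377)) = 1/(-34190 - 22890) = 1/(-57080) = -1/57080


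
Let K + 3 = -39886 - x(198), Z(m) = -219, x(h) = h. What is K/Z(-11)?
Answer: 40087/219 ≈ 183.05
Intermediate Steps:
K = -40087 (K = -3 + (-39886 - 1*198) = -3 + (-39886 - 198) = -3 - 40084 = -40087)
K/Z(-11) = -40087/(-219) = -40087*(-1/219) = 40087/219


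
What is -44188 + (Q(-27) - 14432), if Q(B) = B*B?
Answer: -57891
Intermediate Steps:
Q(B) = B²
-44188 + (Q(-27) - 14432) = -44188 + ((-27)² - 14432) = -44188 + (729 - 14432) = -44188 - 13703 = -57891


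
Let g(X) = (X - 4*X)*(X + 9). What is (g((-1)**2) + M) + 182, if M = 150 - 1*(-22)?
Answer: 324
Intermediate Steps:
M = 172 (M = 150 + 22 = 172)
g(X) = -3*X*(9 + X) (g(X) = (-3*X)*(9 + X) = -3*X*(9 + X))
(g((-1)**2) + M) + 182 = (-3*(-1)**2*(9 + (-1)**2) + 172) + 182 = (-3*1*(9 + 1) + 172) + 182 = (-3*1*10 + 172) + 182 = (-30 + 172) + 182 = 142 + 182 = 324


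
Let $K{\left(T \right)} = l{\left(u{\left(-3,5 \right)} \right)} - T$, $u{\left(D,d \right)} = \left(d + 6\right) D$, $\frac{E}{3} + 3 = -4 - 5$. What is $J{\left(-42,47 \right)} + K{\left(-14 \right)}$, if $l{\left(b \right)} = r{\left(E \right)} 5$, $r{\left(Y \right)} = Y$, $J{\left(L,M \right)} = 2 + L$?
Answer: $-206$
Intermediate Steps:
$E = -36$ ($E = -9 + 3 \left(-4 - 5\right) = -9 + 3 \left(-9\right) = -9 - 27 = -36$)
$u{\left(D,d \right)} = D \left(6 + d\right)$ ($u{\left(D,d \right)} = \left(6 + d\right) D = D \left(6 + d\right)$)
$l{\left(b \right)} = -180$ ($l{\left(b \right)} = \left(-36\right) 5 = -180$)
$K{\left(T \right)} = -180 - T$
$J{\left(-42,47 \right)} + K{\left(-14 \right)} = \left(2 - 42\right) - 166 = -40 + \left(-180 + 14\right) = -40 - 166 = -206$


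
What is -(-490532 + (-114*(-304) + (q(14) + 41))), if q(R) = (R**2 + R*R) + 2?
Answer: 455441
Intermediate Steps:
q(R) = 2 + 2*R**2 (q(R) = (R**2 + R**2) + 2 = 2*R**2 + 2 = 2 + 2*R**2)
-(-490532 + (-114*(-304) + (q(14) + 41))) = -(-490532 + (-114*(-304) + ((2 + 2*14**2) + 41))) = -(-490532 + (34656 + ((2 + 2*196) + 41))) = -(-490532 + (34656 + ((2 + 392) + 41))) = -(-490532 + (34656 + (394 + 41))) = -(-490532 + (34656 + 435)) = -(-490532 + 35091) = -1*(-455441) = 455441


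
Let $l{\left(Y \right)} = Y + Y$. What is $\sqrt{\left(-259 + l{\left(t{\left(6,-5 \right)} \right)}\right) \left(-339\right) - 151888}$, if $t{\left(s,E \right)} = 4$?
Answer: $i \sqrt{66799} \approx 258.46 i$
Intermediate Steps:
$l{\left(Y \right)} = 2 Y$
$\sqrt{\left(-259 + l{\left(t{\left(6,-5 \right)} \right)}\right) \left(-339\right) - 151888} = \sqrt{\left(-259 + 2 \cdot 4\right) \left(-339\right) - 151888} = \sqrt{\left(-259 + 8\right) \left(-339\right) - 151888} = \sqrt{\left(-251\right) \left(-339\right) - 151888} = \sqrt{85089 - 151888} = \sqrt{-66799} = i \sqrt{66799}$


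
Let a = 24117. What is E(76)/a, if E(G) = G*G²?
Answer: 438976/24117 ≈ 18.202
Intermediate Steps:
E(G) = G³
E(76)/a = 76³/24117 = 438976*(1/24117) = 438976/24117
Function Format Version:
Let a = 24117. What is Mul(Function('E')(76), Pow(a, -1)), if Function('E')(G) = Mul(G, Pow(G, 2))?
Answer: Rational(438976, 24117) ≈ 18.202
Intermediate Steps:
Function('E')(G) = Pow(G, 3)
Mul(Function('E')(76), Pow(a, -1)) = Mul(Pow(76, 3), Pow(24117, -1)) = Mul(438976, Rational(1, 24117)) = Rational(438976, 24117)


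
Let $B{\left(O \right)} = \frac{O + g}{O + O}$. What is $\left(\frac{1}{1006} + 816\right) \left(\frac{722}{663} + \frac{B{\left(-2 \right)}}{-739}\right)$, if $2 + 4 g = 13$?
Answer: $\frac{7009571348549}{7886347872} \approx 888.82$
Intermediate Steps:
$g = \frac{11}{4}$ ($g = - \frac{1}{2} + \frac{1}{4} \cdot 13 = - \frac{1}{2} + \frac{13}{4} = \frac{11}{4} \approx 2.75$)
$B{\left(O \right)} = \frac{\frac{11}{4} + O}{2 O}$ ($B{\left(O \right)} = \frac{O + \frac{11}{4}}{O + O} = \frac{\frac{11}{4} + O}{2 O}$)
$\left(\frac{1}{1006} + 816\right) \left(\frac{722}{663} + \frac{B{\left(-2 \right)}}{-739}\right) = \left(\frac{1}{1006} + 816\right) \left(\frac{722}{663} + \frac{\frac{1}{8} \frac{1}{-2} \left(11 + 4 \left(-2\right)\right)}{-739}\right) = \left(\frac{1}{1006} + 816\right) \left(722 \cdot \frac{1}{663} + \frac{1}{8} \left(- \frac{1}{2}\right) \left(11 - 8\right) \left(- \frac{1}{739}\right)\right) = \frac{820897 \left(\frac{722}{663} + \frac{1}{8} \left(- \frac{1}{2}\right) 3 \left(- \frac{1}{739}\right)\right)}{1006} = \frac{820897 \left(\frac{722}{663} - - \frac{3}{11824}\right)}{1006} = \frac{820897 \left(\frac{722}{663} + \frac{3}{11824}\right)}{1006} = \frac{820897}{1006} \cdot \frac{8538917}{7839312} = \frac{7009571348549}{7886347872}$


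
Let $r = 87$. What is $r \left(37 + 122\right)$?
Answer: $13833$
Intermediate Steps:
$r \left(37 + 122\right) = 87 \left(37 + 122\right) = 87 \cdot 159 = 13833$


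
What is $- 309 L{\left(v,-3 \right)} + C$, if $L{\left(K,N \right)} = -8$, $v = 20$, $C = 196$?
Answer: $2668$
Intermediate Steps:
$- 309 L{\left(v,-3 \right)} + C = \left(-309\right) \left(-8\right) + 196 = 2472 + 196 = 2668$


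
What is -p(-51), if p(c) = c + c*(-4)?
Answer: -153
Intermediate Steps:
p(c) = -3*c (p(c) = c - 4*c = -3*c)
-p(-51) = -(-3)*(-51) = -1*153 = -153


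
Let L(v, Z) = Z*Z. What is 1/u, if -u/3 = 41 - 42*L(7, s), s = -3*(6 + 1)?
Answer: 1/55443 ≈ 1.8037e-5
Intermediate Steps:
s = -21 (s = -3*7 = -21)
L(v, Z) = Z²
u = 55443 (u = -3*(41 - 42*(-21)²) = -3*(41 - 42*441) = -3*(41 - 18522) = -3*(-18481) = 55443)
1/u = 1/55443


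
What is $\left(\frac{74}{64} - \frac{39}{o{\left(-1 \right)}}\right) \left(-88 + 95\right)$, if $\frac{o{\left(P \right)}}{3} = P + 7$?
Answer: $- \frac{679}{96} \approx -7.0729$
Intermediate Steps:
$o{\left(P \right)} = 21 + 3 P$ ($o{\left(P \right)} = 3 \left(P + 7\right) = 3 \left(7 + P\right) = 21 + 3 P$)
$\left(\frac{74}{64} - \frac{39}{o{\left(-1 \right)}}\right) \left(-88 + 95\right) = \left(\frac{74}{64} - \frac{39}{21 + 3 \left(-1\right)}\right) \left(-88 + 95\right) = \left(74 \cdot \frac{1}{64} - \frac{39}{21 - 3}\right) 7 = \left(\frac{37}{32} - \frac{39}{18}\right) 7 = \left(\frac{37}{32} - \frac{13}{6}\right) 7 = \left(- \frac{97}{96}\right) 7 = - \frac{679}{96}$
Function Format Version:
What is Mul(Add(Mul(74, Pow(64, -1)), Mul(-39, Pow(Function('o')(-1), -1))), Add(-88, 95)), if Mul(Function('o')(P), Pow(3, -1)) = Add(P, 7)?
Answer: Rational(-679, 96) ≈ -7.0729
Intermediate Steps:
Function('o')(P) = Add(21, Mul(3, P)) (Function('o')(P) = Mul(3, Add(P, 7)) = Mul(3, Add(7, P)) = Add(21, Mul(3, P)))
Mul(Add(Mul(74, Pow(64, -1)), Mul(-39, Pow(Function('o')(-1), -1))), Add(-88, 95)) = Mul(Add(Mul(74, Pow(64, -1)), Mul(-39, Pow(Add(21, Mul(3, -1)), -1))), Add(-88, 95)) = Mul(Add(Mul(74, Rational(1, 64)), Mul(-39, Pow(Add(21, -3), -1))), 7) = Mul(Add(Rational(37, 32), Mul(-39, Pow(18, -1))), 7) = Mul(Add(Rational(37, 32), Mul(-39, Rational(1, 18))), 7) = Mul(Add(Rational(37, 32), Rational(-13, 6)), 7) = Mul(Rational(-97, 96), 7) = Rational(-679, 96)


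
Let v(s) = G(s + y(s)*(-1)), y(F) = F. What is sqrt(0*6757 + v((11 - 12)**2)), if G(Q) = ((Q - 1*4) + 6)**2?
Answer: 2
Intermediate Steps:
G(Q) = (2 + Q)**2 (G(Q) = ((Q - 4) + 6)**2 = ((-4 + Q) + 6)**2 = (2 + Q)**2)
v(s) = 4 (v(s) = (2 + (s + s*(-1)))**2 = (2 + (s - s))**2 = (2 + 0)**2 = 2**2 = 4)
sqrt(0*6757 + v((11 - 12)**2)) = sqrt(0*6757 + 4) = sqrt(0 + 4) = sqrt(4) = 2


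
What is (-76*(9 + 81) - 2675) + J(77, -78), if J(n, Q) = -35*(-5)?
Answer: -9340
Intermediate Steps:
J(n, Q) = 175
(-76*(9 + 81) - 2675) + J(77, -78) = (-76*(9 + 81) - 2675) + 175 = (-76*90 - 2675) + 175 = (-6840 - 2675) + 175 = -9515 + 175 = -9340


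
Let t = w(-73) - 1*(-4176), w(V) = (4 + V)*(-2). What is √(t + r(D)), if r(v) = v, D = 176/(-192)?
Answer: √155271/6 ≈ 65.674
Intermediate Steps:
w(V) = -8 - 2*V
D = -11/12 (D = 176*(-1/192) = -11/12 ≈ -0.91667)
t = 4314 (t = (-8 - 2*(-73)) - 1*(-4176) = (-8 + 146) + 4176 = 138 + 4176 = 4314)
√(t + r(D)) = √(4314 - 11/12) = √(51757/12) = √155271/6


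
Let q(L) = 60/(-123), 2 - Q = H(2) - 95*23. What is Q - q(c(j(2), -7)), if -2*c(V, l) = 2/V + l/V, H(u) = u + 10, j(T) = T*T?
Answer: 89195/41 ≈ 2175.5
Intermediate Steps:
j(T) = T**2
H(u) = 10 + u
c(V, l) = -1/V - l/(2*V) (c(V, l) = -(2/V + l/V)/2 = -1/V - l/(2*V))
Q = 2175 (Q = 2 - ((10 + 2) - 95*23) = 2 - (12 - 2185) = 2 - 1*(-2173) = 2 + 2173 = 2175)
q(L) = -20/41 (q(L) = 60*(-1/123) = -20/41)
Q - q(c(j(2), -7)) = 2175 - 1*(-20/41) = 2175 + 20/41 = 89195/41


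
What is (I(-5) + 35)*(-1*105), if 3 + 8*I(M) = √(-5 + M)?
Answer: -29085/8 - 105*I*√10/8 ≈ -3635.6 - 41.505*I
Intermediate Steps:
I(M) = -3/8 + √(-5 + M)/8
(I(-5) + 35)*(-1*105) = ((-3/8 + √(-5 - 5)/8) + 35)*(-1*105) = ((-3/8 + √(-10)/8) + 35)*(-105) = ((-3/8 + (I*√10)/8) + 35)*(-105) = ((-3/8 + I*√10/8) + 35)*(-105) = (277/8 + I*√10/8)*(-105) = -29085/8 - 105*I*√10/8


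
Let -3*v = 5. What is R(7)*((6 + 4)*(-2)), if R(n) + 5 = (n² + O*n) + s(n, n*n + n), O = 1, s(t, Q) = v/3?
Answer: -9080/9 ≈ -1008.9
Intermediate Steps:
v = -5/3 (v = -⅓*5 = -5/3 ≈ -1.6667)
s(t, Q) = -5/9 (s(t, Q) = -5/3/3 = -5/3*⅓ = -5/9)
R(n) = -50/9 + n + n² (R(n) = -5 + ((n² + 1*n) - 5/9) = -5 + ((n² + n) - 5/9) = -5 + ((n + n²) - 5/9) = -5 + (-5/9 + n + n²) = -50/9 + n + n²)
R(7)*((6 + 4)*(-2)) = (-50/9 + 7 + 7²)*((6 + 4)*(-2)) = (-50/9 + 7 + 49)*(10*(-2)) = (454/9)*(-20) = -9080/9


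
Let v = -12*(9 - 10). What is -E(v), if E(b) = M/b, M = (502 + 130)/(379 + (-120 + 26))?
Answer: -158/855 ≈ -0.18480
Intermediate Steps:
M = 632/285 (M = 632/(379 - 94) = 632/285 ≈ 2.2175)
v = 12 (v = -12*(-1) = 12)
E(b) = 632/(285*b)
-E(v) = -632/(285*12) = -1*158/855 = -158/855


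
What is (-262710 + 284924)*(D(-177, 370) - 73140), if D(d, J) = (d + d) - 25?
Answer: -1633151066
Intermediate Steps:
D(d, J) = -25 + 2*d (D(d, J) = 2*d - 25 = -25 + 2*d)
(-262710 + 284924)*(D(-177, 370) - 73140) = (-262710 + 284924)*((-25 + 2*(-177)) - 73140) = 22214*((-25 - 354) - 73140) = 22214*(-379 - 73140) = 22214*(-73519) = -1633151066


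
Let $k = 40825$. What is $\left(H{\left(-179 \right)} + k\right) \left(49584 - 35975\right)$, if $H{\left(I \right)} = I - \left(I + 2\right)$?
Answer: $555560207$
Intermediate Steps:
$H{\left(I \right)} = -2$ ($H{\left(I \right)} = I - \left(2 + I\right) = -2$)
$\left(H{\left(-179 \right)} + k\right) \left(49584 - 35975\right) = \left(-2 + 40825\right) \left(49584 - 35975\right) = 40823 \cdot 13609 = 555560207$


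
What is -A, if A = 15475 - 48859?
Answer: 33384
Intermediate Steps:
A = -33384
-A = -1*(-33384) = 33384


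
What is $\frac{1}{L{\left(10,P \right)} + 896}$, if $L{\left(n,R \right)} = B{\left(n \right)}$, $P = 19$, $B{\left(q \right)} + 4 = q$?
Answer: $\frac{1}{902} \approx 0.0011086$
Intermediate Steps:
$B{\left(q \right)} = -4 + q$
$L{\left(n,R \right)} = -4 + n$
$\frac{1}{L{\left(10,P \right)} + 896} = \frac{1}{\left(-4 + 10\right) + 896} = \frac{1}{6 + 896} = \frac{1}{902}$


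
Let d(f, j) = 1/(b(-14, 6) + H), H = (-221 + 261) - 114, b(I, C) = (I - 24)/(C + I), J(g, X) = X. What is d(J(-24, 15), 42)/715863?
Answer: -4/198294051 ≈ -2.0172e-8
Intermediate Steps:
b(I, C) = (-24 + I)/(C + I)
H = -74 (H = 40 - 114 = -74)
d(f, j) = -4/277 (d(f, j) = 1/((-24 - 14)/(6 - 14) - 74) = 1/(-38/(-8) - 74) = 1/(-⅛*(-38) - 74) = 1/(19/4 - 74) = 1/(-277/4) = -4/277)
d(J(-24, 15), 42)/715863 = -4/277/715863 = -4/277*1/715863 = -4/198294051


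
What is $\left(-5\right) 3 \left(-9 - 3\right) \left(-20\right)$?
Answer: $-3600$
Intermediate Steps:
$\left(-5\right) 3 \left(-9 - 3\right) \left(-20\right) = - 15 \left(-9 - 3\right) \left(-20\right) = \left(-15\right) \left(-12\right) \left(-20\right) = 180 \left(-20\right) = -3600$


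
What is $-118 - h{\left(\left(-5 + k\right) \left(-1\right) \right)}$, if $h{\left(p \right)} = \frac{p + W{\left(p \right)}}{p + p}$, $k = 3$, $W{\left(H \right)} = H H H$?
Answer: $- \frac{241}{2} \approx -120.5$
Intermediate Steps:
$W{\left(H \right)} = H^{3}$ ($W{\left(H \right)} = H^{2} H = H^{3}$)
$h{\left(p \right)} = \frac{p + p^{3}}{2 p}$ ($h{\left(p \right)} = \frac{p + p^{3}}{p + p} = \frac{p + p^{3}}{2 p}$)
$-118 - h{\left(\left(-5 + k\right) \left(-1\right) \right)} = -118 - \left(\frac{1}{2} + \frac{\left(\left(-5 + 3\right) \left(-1\right)\right)^{2}}{2}\right) = -118 - \left(\frac{1}{2} + \frac{\left(\left(-2\right) \left(-1\right)\right)^{2}}{2}\right) = -118 - \left(\frac{1}{2} + \frac{2^{2}}{2}\right) = -118 - \left(\frac{1}{2} + \frac{1}{2} \cdot 4\right) = -118 - \left(\frac{1}{2} + 2\right) = -118 - \frac{5}{2} = - \frac{241}{2}$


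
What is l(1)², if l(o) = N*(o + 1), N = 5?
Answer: 100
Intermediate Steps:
l(o) = 5 + 5*o (l(o) = 5*(o + 1) = 5*(1 + o) = 5 + 5*o)
l(1)² = (5 + 5*1)² = (5 + 5)² = 10² = 100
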